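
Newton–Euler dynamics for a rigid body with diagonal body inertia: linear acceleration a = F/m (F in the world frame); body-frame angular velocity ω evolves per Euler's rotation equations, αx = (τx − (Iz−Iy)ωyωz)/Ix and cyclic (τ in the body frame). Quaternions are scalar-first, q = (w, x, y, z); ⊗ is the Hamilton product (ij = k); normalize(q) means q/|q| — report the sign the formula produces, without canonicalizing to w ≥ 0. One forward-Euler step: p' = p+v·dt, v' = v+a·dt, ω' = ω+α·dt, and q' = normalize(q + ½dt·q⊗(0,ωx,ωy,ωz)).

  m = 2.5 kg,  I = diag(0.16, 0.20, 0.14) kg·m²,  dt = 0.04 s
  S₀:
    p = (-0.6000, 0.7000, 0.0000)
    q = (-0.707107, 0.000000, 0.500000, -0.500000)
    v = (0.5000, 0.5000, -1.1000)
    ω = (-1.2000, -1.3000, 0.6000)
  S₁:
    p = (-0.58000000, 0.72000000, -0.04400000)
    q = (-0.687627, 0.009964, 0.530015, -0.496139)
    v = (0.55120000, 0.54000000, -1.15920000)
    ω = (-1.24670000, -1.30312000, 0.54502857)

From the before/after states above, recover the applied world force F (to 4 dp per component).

F = (3.2000, 2.5000, -3.7000)

v₁ − v₀ = (0.05120000, 0.04000000, -0.05920000)
applied force F = (3.2000, 2.5000, -3.7000)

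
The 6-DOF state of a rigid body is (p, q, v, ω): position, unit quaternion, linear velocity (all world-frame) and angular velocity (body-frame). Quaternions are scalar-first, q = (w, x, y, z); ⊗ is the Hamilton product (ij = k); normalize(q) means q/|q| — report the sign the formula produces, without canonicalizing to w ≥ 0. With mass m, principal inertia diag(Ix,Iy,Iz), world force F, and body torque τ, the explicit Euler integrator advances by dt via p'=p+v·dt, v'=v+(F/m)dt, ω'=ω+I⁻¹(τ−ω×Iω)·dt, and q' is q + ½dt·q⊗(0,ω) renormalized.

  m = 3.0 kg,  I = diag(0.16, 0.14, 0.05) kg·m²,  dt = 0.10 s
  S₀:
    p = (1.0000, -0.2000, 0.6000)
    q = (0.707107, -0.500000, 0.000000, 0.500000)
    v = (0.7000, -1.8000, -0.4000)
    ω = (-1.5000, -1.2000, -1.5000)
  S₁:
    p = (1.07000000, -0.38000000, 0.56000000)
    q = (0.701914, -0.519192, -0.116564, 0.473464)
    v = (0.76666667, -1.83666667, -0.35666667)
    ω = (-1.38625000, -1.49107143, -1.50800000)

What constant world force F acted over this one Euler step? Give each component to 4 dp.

velocity change Δv = (0.06666667, -0.03666667, 0.04333333)
m·(v₁−v₀)/dt = (2.0000, -1.1000, 1.3000)

F = (2.0000, -1.1000, 1.3000)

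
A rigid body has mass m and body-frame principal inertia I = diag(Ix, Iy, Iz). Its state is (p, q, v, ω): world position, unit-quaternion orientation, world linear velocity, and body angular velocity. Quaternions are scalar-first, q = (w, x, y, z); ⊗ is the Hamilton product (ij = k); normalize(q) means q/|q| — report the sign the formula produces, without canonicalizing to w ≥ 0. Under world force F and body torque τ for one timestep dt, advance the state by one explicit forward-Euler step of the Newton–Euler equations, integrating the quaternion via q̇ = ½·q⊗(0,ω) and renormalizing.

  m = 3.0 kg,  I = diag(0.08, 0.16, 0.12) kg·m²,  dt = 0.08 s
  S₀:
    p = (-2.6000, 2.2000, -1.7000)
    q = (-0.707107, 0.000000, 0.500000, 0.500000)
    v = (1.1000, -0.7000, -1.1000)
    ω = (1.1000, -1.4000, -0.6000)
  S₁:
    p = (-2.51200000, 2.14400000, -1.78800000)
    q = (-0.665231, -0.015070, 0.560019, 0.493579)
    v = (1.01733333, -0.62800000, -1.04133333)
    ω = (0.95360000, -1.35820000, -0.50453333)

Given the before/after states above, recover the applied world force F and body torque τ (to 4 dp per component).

F = (-3.1000, 2.7000, 2.2000)
τ = (-0.1800, 0.1100, 0.0200)

Δω = ω₁−ω₀ = (-0.14640000, 0.04180000, 0.09546667)
applied torque τ = (-0.1800, 0.1100, 0.0200)
Δv = v₁−v₀ = (-0.08266667, 0.07200000, 0.05866667)
F = m·Δv/dt = (-3.1000, 2.7000, 2.2000)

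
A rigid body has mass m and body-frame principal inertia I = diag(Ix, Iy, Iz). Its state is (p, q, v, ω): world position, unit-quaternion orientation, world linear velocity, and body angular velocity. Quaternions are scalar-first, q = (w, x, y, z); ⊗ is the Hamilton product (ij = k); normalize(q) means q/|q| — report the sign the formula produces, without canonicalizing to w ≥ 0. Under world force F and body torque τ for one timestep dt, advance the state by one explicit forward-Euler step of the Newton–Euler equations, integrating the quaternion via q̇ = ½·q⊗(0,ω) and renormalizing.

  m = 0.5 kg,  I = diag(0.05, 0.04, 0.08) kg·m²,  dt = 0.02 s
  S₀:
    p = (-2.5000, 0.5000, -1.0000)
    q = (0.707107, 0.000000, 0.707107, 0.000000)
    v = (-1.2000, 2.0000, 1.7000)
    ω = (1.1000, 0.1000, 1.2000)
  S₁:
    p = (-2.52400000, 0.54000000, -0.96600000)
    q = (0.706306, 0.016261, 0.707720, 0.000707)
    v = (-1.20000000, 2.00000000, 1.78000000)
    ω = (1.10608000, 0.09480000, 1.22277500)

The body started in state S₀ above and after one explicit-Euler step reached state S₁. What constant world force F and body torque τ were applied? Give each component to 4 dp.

Δv = v₁−v₀ = (0.00000000, 0.00000000, 0.08000000)
applied force F = (0.0000, 0.0000, 2.0000)
Δω = ω₁−ω₀ = (0.00608000, -0.00520000, 0.02277500)
precession coupling = (0.0048, -0.0396, -0.0011)
I·α + gyro = (0.0200, -0.0500, 0.0900)

F = (0.0000, 0.0000, 2.0000)
τ = (0.0200, -0.0500, 0.0900)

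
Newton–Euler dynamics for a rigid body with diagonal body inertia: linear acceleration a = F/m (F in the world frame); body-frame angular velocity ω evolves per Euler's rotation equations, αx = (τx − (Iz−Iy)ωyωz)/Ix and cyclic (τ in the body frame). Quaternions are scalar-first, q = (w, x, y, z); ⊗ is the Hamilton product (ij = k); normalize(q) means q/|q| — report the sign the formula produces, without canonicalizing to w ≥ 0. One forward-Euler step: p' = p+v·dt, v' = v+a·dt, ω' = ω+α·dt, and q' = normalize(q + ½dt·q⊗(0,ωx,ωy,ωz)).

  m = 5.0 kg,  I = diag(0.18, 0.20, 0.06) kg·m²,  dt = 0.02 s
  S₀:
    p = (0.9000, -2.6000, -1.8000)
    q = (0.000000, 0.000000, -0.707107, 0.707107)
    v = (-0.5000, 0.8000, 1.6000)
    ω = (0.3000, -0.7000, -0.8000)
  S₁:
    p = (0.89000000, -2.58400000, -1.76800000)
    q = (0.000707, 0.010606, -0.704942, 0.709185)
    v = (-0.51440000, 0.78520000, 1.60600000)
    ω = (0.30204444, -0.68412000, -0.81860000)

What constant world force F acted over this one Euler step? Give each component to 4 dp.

F = (-3.6000, -3.7000, 1.5000)

Δv = v₁−v₀ = (-0.01440000, -0.01480000, 0.00600000)
applied force F = (-3.6000, -3.7000, 1.5000)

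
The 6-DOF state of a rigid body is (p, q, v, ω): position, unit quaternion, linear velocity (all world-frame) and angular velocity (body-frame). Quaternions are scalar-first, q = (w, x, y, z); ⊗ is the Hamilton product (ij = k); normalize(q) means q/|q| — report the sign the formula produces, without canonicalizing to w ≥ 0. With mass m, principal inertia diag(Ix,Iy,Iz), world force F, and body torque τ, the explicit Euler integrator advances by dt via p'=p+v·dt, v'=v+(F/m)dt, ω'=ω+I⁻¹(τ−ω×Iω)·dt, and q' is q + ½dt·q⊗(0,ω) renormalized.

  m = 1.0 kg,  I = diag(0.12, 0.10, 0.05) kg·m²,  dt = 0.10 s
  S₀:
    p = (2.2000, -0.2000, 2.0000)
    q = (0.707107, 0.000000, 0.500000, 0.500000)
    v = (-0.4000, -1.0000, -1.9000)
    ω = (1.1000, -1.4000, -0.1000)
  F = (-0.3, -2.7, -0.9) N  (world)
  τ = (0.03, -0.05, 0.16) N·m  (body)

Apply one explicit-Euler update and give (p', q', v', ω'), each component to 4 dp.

α = I⁻¹(τ − ω×Iω) = (0.3083, -0.4230, 2.5840)
ω + α·dt = (1.1308, -1.4423, 0.1584)
Hamilton product q⊗(0,ω) = (0.7500000, 1.4278177, -0.4399498, -0.6207107)
updated quaternion q' = (0.7417, 0.0711, 0.4761, 0.4671)
p + v·dt = (2.1600, -0.3000, 1.8100)
new velocity v' = (-0.4300, -1.2700, -1.9900)

p' = (2.1600, -0.3000, 1.8100)
q' = (0.7417, 0.0711, 0.4761, 0.4671)
v' = (-0.4300, -1.2700, -1.9900)
ω' = (1.1308, -1.4423, 0.1584)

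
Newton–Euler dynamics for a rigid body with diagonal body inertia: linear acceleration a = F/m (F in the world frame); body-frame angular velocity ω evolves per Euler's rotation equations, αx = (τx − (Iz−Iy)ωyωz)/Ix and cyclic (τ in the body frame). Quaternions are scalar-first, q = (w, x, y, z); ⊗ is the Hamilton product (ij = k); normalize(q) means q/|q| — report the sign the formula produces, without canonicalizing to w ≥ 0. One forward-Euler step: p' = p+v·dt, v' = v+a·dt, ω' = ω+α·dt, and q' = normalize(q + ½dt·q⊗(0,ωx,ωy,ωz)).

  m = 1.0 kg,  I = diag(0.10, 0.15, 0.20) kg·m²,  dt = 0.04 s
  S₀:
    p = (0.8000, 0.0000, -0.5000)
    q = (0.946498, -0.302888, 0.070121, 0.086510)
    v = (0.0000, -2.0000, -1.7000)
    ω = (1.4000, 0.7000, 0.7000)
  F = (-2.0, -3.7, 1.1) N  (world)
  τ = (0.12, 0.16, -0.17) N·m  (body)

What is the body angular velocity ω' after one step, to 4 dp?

ω' = (1.4382, 0.7688, 0.6562)

gyro term ω×Iω = (0.0245, -0.0980, 0.0490)
angular accel α = (0.9550, 1.7200, -1.0950)
ω' = ω + α·dt = (1.4382, 0.7688, 0.6562)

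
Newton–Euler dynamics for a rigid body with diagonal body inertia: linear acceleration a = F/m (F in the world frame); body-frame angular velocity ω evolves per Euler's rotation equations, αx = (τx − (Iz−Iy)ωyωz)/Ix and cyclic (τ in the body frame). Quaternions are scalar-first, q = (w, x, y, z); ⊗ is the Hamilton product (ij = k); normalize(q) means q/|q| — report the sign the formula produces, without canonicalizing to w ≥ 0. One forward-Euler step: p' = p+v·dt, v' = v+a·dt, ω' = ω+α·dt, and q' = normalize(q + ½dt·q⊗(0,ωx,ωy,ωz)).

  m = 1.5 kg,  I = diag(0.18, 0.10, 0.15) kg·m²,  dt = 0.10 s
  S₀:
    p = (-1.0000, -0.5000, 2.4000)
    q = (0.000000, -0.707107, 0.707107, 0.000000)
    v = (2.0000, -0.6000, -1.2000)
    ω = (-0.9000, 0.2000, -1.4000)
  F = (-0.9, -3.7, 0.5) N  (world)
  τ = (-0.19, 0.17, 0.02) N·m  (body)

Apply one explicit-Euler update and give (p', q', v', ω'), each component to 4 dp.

p' = (-0.8000, -0.5600, 2.2800)
q' = (-0.0388, -0.7540, 0.6553, 0.0247)
v' = (1.9400, -0.8467, -1.1667)
ω' = (-0.9978, 0.3322, -1.3963)

new position p' = (-0.8000, -0.5600, 2.2800)
v + (F/m)dt = (1.9400, -0.8467, -1.1667)
(τ − ω×Iω)/I = (-0.9778, 1.3220, 0.0373)
ω + α·dt = (-0.9978, 0.3322, -1.3963)
2q̇ = q⊗(0,ω) = (-0.7778177, -0.9899498, -0.9899498, 0.4949749)
updated quaternion q' = (-0.0388, -0.7540, 0.6553, 0.0247)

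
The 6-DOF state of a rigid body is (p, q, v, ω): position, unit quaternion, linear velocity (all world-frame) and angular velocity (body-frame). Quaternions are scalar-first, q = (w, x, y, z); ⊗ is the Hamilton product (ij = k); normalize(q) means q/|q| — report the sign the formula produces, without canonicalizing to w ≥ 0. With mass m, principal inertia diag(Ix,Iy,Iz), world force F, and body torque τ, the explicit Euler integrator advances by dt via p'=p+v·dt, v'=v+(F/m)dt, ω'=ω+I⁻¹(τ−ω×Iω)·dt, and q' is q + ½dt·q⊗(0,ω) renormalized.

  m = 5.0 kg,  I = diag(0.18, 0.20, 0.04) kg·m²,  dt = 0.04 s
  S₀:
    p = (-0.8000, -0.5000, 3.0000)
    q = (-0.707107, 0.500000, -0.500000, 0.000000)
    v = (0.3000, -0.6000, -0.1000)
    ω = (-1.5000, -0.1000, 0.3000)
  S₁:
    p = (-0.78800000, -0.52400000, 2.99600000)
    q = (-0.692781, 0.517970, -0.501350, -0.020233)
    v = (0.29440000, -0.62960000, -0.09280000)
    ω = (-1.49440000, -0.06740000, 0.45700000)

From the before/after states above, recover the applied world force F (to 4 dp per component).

F = (-0.7000, -3.7000, 0.9000)

velocity change Δv = (-0.00560000, -0.02960000, 0.00720000)
F = m·Δv/dt = (-0.7000, -3.7000, 0.9000)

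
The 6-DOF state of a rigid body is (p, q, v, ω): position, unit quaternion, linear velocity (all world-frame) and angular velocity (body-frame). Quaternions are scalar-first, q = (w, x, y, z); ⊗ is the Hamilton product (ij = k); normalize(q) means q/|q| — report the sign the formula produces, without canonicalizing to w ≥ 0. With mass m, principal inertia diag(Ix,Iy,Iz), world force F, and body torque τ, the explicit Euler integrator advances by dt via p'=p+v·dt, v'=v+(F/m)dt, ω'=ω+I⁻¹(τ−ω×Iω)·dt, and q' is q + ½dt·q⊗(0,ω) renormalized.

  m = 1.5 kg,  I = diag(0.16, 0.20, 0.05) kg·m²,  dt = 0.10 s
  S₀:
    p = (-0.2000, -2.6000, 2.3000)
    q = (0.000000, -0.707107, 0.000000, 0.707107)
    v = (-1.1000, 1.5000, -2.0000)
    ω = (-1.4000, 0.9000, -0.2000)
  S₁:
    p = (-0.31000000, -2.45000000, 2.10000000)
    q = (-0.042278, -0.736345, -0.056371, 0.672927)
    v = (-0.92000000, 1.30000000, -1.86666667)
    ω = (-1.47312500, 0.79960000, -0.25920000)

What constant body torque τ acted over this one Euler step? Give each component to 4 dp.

τ = (-0.0900, -0.1700, -0.0800)

rate change Δω = (-0.07312500, -0.10040000, -0.05920000)
gyro term ω₀×Iω₀ = (0.0270, 0.0308, -0.0504)
applied torque τ = (-0.0900, -0.1700, -0.0800)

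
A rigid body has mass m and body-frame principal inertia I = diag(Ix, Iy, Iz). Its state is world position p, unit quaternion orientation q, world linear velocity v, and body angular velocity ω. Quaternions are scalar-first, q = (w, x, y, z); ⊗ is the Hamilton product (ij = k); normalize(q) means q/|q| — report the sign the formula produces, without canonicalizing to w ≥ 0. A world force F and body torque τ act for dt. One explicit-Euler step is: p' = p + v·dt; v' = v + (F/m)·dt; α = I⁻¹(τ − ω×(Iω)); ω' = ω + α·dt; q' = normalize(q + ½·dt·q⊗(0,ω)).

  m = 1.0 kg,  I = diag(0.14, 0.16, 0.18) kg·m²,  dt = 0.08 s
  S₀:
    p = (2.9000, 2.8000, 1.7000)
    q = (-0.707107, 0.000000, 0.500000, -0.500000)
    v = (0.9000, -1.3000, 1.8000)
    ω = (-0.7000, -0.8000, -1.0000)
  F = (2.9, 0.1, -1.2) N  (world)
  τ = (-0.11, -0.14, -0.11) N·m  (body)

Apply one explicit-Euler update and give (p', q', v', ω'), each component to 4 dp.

p' = p + v·dt = (2.9720, 2.6960, 1.8440)
v + (F/m)dt = (1.1320, -1.2920, 1.7040)
gyro term ω×Iω = (0.0160, -0.0280, 0.0112)
(τ − ω×Iω)/I = (-0.9000, -0.7000, -0.6733)
ω' = ω + α·dt = (-0.7720, -0.8560, -1.0539)
2q̇ = q⊗(0,ω) = (-0.1000000, -0.4050251, 0.9156856, 1.0571070)
q + ½dt·q⊗(0,ω), renormalized = (-0.7099, -0.0162, 0.5357, -0.4569)

p' = (2.9720, 2.6960, 1.8440)
q' = (-0.7099, -0.0162, 0.5357, -0.4569)
v' = (1.1320, -1.2920, 1.7040)
ω' = (-0.7720, -0.8560, -1.0539)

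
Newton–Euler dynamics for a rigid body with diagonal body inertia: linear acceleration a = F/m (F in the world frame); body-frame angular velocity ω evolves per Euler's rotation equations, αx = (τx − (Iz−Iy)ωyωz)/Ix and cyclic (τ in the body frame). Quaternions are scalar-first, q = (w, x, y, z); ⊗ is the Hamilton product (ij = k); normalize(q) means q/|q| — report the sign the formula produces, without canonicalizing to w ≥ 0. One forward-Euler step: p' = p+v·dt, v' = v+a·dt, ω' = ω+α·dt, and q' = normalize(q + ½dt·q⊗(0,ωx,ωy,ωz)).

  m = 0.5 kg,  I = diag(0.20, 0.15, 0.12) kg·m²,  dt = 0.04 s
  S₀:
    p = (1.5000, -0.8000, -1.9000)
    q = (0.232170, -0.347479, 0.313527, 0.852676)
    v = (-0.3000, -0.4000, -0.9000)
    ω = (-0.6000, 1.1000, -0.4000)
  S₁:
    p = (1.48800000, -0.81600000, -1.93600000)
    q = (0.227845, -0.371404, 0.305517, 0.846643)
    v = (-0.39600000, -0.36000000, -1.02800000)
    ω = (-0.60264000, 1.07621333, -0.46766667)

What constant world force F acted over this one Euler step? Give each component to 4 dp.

F = (-1.2000, 0.5000, -1.6000)

Δv = v₁−v₀ = (-0.09600000, 0.04000000, -0.12800000)
applied force F = (-1.2000, 0.5000, -1.6000)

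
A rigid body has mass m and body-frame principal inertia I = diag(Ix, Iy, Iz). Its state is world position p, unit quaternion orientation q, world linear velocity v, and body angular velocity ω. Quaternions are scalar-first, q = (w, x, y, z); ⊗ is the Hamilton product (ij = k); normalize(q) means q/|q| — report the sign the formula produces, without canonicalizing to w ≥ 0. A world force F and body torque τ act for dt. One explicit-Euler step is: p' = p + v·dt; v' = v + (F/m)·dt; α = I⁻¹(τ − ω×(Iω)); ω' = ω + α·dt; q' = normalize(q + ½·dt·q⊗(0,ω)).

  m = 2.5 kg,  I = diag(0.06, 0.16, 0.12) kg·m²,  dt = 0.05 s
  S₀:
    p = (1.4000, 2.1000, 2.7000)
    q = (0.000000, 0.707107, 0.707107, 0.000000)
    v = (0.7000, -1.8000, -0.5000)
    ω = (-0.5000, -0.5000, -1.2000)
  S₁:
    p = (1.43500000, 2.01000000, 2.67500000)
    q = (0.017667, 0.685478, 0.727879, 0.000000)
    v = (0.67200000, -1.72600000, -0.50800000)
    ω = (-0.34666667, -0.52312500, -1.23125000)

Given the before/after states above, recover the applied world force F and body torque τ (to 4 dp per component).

F = (-1.4000, 3.7000, -0.4000)
τ = (0.1600, -0.1100, -0.0500)

v₁ − v₀ = (-0.02800000, 0.07400000, -0.00800000)
m·(v₁−v₀)/dt = (-1.4000, 3.7000, -0.4000)
rate change Δω = (0.15333333, -0.02312500, -0.03125000)
ω₀×(Iω₀) = (-0.0240, -0.0360, 0.0250)
I·α + gyro = (0.1600, -0.1100, -0.0500)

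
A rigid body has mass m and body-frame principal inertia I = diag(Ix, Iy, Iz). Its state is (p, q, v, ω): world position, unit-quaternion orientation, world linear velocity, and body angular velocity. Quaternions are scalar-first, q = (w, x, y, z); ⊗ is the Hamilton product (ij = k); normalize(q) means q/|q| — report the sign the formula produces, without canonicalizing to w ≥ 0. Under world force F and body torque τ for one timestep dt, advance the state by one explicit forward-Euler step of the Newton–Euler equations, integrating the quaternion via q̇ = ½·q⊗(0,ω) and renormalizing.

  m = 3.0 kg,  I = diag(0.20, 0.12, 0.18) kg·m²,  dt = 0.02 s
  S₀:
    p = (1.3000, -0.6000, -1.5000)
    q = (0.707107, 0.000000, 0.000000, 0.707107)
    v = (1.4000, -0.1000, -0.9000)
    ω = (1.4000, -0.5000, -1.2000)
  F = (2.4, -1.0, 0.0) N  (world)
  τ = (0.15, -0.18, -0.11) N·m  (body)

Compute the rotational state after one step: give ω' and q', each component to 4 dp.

precession coupling ω×(Iω) = (0.0360, -0.0336, 0.0560)
(τ − ω×Iω)/I = (0.5700, -1.2200, -0.9222)
new body rate ω' = (1.4114, -0.5244, -1.2184)
q⊗(0,ω) = (0.8485284, 1.3435033, 0.6363963, -0.8485284)
q' = normalize(q + ½dt·q⊗(0,ω)) = (0.7155, 0.0134, 0.0064, 0.6985)

ω' = (1.4114, -0.5244, -1.2184)
q' = (0.7155, 0.0134, 0.0064, 0.6985)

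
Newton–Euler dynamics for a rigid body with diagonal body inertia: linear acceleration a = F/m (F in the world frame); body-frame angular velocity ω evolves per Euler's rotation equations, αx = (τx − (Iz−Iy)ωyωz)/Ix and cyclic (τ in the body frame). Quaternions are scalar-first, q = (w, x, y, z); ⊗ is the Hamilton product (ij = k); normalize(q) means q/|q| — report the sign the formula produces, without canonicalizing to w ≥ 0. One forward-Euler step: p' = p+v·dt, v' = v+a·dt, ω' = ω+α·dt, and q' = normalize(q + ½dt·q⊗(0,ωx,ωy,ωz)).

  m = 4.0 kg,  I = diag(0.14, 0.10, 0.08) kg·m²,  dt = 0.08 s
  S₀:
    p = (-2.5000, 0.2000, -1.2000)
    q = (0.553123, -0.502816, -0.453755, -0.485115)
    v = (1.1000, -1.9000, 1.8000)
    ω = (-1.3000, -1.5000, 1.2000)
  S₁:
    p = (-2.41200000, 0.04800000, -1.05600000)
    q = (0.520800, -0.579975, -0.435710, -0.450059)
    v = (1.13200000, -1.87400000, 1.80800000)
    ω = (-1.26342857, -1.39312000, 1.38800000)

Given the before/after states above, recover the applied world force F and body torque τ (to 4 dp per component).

F = (1.6000, 1.3000, 0.4000)
τ = (0.1000, 0.0400, 0.1100)

Δv = v₁−v₀ = (0.03200000, 0.02600000, 0.00800000)
applied force F = (1.6000, 1.3000, 0.4000)
ω₁ − ω₀ = (0.03657143, 0.10688000, 0.18800000)
ω₀×(Iω₀) = (0.0360, -0.0936, -0.0780)
I·α + gyro = (0.1000, 0.0400, 0.1100)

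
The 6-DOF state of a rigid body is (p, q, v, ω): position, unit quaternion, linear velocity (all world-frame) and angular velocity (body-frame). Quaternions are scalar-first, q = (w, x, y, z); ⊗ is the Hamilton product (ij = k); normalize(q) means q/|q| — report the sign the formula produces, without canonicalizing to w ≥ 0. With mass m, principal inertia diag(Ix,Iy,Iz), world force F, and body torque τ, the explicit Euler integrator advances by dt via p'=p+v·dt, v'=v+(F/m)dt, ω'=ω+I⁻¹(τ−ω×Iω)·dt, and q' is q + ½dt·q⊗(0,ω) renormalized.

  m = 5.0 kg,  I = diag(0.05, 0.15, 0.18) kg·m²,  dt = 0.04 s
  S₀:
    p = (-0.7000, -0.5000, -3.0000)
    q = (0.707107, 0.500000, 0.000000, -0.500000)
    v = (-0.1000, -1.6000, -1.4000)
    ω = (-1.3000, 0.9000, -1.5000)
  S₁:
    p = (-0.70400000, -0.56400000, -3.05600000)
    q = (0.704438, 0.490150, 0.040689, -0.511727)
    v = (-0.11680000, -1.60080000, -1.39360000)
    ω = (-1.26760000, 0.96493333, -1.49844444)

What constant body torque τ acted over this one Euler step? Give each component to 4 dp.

τ = (0.0000, -0.0100, -0.1100)

Δω = ω₁−ω₀ = (0.03240000, 0.06493333, 0.00155556)
applied torque τ = (0.0000, -0.0100, -0.1100)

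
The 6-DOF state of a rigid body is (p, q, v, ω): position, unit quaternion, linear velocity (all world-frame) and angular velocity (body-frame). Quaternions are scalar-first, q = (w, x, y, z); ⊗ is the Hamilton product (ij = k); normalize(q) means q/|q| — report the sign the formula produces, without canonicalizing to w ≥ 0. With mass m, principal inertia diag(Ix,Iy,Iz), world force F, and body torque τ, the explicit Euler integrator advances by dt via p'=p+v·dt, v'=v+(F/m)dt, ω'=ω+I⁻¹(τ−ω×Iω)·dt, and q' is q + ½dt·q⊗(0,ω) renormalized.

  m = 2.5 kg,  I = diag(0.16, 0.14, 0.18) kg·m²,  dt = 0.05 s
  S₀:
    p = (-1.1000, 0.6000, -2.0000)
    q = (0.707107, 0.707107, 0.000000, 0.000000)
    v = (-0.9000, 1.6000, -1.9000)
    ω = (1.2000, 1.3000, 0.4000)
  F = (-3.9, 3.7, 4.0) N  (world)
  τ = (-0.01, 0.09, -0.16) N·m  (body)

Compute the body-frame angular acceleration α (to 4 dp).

α = (-0.1925, 0.7114, -0.7156)

gyro term ω×Iω = (0.0208, -0.0096, -0.0312)
angular accel α = (-0.1925, 0.7114, -0.7156)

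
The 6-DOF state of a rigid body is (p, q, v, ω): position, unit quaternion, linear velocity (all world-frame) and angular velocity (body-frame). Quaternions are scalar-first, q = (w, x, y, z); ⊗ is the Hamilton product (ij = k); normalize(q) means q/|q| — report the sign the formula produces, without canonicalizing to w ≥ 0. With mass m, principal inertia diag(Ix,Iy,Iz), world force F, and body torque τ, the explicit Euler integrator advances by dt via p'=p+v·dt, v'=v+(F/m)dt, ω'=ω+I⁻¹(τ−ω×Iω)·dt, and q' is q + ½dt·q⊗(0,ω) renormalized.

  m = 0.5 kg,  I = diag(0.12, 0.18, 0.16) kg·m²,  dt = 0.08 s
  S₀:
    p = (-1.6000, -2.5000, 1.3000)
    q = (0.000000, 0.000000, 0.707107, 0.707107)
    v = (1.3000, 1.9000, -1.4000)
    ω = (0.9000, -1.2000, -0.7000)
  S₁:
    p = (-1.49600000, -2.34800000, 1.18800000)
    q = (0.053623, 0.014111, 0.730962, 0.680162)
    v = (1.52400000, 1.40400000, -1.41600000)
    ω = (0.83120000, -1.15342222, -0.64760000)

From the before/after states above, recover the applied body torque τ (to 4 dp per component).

τ = (-0.1200, 0.1300, 0.0400)

rate change Δω = (-0.06880000, 0.04657778, 0.05240000)
gyro term ω₀×Iω₀ = (-0.0168, 0.0252, -0.0648)
τ = I·(Δω/dt) + ω₀×(Iω₀) = (-0.1200, 0.1300, 0.0400)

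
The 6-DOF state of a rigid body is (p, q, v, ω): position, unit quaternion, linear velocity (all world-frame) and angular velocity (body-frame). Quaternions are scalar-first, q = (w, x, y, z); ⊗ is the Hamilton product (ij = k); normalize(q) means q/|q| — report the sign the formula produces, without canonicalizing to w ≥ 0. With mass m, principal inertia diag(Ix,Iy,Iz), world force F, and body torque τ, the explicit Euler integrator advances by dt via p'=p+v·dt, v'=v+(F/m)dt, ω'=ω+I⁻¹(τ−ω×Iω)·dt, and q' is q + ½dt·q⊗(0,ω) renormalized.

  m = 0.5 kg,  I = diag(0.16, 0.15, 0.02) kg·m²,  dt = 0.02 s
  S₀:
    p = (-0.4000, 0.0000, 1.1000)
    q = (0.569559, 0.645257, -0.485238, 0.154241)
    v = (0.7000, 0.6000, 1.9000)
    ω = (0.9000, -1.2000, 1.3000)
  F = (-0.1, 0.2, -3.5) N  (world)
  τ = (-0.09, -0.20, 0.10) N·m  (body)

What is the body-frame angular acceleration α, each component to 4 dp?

ω×(Iω) gyroscopic = (0.2028, 0.1638, 0.0108)
(τ − ω×Iω)/I = (-1.8300, -2.4253, 4.4600)

α = (-1.8300, -2.4253, 4.4600)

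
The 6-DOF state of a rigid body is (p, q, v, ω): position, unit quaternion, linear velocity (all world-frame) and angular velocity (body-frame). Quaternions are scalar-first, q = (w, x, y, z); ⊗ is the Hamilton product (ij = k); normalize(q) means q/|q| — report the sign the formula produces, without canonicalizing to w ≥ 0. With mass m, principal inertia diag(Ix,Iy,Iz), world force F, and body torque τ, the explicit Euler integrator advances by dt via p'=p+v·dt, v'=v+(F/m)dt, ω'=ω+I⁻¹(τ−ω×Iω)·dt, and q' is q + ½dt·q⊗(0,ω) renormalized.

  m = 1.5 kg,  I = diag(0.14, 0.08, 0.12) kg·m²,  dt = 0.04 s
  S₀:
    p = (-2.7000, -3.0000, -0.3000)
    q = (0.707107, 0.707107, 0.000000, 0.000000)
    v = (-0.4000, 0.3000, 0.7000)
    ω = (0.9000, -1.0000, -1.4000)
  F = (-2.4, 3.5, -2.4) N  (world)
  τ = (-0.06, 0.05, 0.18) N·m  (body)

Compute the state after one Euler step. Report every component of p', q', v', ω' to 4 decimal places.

p' = (-2.7160, -2.9880, -0.2720)
q' = (0.6939, 0.7193, 0.0057, -0.0339)
v' = (-0.4640, 0.3933, 0.6360)
ω' = (0.8669, -0.9624, -1.3580)

p' = p + v·dt = (-2.7160, -2.9880, -0.2720)
new velocity v' = (-0.4640, 0.3933, 0.6360)
precession coupling ω×(Iω) = (0.0560, -0.0252, 0.0540)
(τ − ω×Iω)/I = (-0.8286, 0.9400, 1.0500)
ω' = ω + α·dt = (0.8669, -0.9624, -1.3580)
q⊗(0,ω) = (-0.6363963, 0.6363963, 0.2828428, -1.6970568)
updated quaternion q' = (0.6939, 0.7193, 0.0057, -0.0339)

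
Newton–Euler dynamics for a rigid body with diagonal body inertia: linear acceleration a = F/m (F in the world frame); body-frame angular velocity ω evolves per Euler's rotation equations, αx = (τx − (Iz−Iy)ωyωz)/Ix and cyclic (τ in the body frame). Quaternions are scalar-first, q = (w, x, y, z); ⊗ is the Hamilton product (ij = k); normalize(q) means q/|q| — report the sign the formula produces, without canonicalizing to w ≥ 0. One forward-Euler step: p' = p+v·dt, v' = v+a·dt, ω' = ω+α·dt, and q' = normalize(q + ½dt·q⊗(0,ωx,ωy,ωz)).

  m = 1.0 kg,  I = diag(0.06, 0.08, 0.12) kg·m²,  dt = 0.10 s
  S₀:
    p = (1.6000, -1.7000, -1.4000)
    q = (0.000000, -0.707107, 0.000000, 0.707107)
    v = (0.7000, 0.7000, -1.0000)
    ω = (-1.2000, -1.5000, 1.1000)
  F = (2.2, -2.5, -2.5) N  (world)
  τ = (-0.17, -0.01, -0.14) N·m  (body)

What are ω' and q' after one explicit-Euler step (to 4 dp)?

ω' = (-1.3733, -1.6115, 0.9533)
q' = (-0.0808, -0.6501, -0.0035, 0.7555)

(τ − ω×Iω)/I = (-1.7333, -1.1150, -1.4667)
ω + α·dt = (-1.3733, -1.6115, 0.9533)
Hamilton product q⊗(0,ω) = (-1.6263461, 1.0606605, -0.0707107, 1.0606605)
q + ½dt·q⊗(0,ω), renormalized = (-0.0808, -0.6501, -0.0035, 0.7555)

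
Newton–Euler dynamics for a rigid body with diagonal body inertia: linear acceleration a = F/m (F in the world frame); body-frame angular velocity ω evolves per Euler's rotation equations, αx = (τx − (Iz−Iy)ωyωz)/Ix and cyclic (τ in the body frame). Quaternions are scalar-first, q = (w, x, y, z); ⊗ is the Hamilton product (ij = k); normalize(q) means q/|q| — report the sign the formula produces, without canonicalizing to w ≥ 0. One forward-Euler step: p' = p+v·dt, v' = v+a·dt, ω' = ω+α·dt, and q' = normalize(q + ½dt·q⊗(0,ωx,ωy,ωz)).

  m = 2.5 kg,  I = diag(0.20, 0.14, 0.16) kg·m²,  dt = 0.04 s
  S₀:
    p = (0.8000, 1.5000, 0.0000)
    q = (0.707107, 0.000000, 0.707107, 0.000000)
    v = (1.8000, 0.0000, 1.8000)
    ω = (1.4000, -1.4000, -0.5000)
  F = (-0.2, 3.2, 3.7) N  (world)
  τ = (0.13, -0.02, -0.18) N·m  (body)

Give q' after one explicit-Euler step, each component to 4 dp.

q' = (0.7263, 0.0127, 0.6867, -0.0268)

Hamilton product q⊗(0,ω) = (0.9899498, 0.6363963, -0.9899498, -1.3435033)
updated quaternion q' = (0.7263, 0.0127, 0.6867, -0.0268)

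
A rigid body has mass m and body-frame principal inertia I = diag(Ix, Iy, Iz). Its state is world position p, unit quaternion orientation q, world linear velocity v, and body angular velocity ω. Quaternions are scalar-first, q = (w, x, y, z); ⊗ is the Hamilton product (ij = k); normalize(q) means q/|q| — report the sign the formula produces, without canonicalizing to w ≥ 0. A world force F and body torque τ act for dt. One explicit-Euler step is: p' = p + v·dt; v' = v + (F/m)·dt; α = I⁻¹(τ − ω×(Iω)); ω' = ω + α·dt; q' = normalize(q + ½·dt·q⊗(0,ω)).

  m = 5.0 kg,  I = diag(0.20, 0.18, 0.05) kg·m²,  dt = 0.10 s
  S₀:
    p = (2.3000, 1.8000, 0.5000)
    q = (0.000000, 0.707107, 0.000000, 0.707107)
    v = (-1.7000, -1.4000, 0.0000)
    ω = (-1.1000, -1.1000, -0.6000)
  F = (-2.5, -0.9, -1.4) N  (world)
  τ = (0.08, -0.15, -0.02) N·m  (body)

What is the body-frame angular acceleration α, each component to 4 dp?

α = (0.8290, -1.3833, 0.0840)

ω×(Iω) gyroscopic = (-0.0858, 0.0990, -0.0242)
(τ − ω×Iω)/I = (0.8290, -1.3833, 0.0840)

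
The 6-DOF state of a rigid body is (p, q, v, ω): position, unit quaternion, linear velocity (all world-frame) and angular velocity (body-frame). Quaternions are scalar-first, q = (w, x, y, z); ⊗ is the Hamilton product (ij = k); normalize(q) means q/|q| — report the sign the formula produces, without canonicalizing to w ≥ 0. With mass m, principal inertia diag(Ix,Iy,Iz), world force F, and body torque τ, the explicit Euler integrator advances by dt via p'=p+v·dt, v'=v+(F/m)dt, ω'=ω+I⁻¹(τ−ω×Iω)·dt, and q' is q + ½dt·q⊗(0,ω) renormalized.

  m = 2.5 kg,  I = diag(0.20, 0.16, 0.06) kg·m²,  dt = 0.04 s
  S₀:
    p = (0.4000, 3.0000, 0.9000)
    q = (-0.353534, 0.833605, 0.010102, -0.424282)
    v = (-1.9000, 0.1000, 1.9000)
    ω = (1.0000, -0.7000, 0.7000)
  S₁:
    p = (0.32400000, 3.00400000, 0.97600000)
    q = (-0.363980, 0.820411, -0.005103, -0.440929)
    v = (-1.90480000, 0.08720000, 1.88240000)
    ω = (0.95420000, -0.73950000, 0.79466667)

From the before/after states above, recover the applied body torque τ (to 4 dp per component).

τ = (-0.1800, -0.0600, 0.1700)

ω₁ − ω₀ = (-0.04580000, -0.03950000, 0.09466667)
gyro term ω₀×Iω₀ = (0.0490, 0.0980, 0.0280)
I·α + gyro = (-0.1800, -0.0600, 0.1700)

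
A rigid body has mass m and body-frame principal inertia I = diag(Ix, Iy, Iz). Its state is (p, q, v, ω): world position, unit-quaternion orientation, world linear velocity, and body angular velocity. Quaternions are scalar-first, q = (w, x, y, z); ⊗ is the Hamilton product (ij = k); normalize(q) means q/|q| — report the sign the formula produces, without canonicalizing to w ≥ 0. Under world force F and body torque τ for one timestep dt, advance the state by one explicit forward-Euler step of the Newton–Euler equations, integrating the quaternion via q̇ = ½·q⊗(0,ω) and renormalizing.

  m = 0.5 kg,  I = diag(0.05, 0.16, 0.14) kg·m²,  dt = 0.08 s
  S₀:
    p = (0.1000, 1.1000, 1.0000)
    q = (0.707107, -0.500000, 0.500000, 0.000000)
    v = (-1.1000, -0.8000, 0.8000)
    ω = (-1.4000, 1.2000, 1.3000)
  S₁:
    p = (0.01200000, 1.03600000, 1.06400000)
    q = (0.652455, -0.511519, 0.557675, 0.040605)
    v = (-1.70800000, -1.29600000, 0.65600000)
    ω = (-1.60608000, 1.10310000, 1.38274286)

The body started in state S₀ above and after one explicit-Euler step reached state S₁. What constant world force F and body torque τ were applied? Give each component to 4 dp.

v₁ − v₀ = (-0.60800000, -0.49600000, -0.14400000)
m·(v₁−v₀)/dt = (-3.8000, -3.1000, -0.9000)
Δω = ω₁−ω₀ = (-0.20608000, -0.09690000, 0.08274286)
gyro term ω₀×Iω₀ = (-0.0312, 0.1638, -0.1848)
applied torque τ = (-0.1600, -0.0300, -0.0400)

F = (-3.8000, -3.1000, -0.9000)
τ = (-0.1600, -0.0300, -0.0400)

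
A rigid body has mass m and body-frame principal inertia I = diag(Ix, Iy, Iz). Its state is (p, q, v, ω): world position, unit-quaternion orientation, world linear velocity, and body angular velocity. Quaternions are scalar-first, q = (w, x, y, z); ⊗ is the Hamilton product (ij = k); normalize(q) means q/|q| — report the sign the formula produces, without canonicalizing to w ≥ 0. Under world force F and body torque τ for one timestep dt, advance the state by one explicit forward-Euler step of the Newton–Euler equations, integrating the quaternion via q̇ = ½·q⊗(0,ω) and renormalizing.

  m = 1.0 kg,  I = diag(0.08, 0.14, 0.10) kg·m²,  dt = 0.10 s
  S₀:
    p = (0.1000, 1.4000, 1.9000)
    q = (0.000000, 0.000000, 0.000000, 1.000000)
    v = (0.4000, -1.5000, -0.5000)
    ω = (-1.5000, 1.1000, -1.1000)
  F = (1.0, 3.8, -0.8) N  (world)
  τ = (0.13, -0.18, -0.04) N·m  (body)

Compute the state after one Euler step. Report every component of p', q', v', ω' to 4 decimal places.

a = F/m = (1.0000, 3.8000, -0.8000)
p' = p + v·dt = (0.1400, 1.2500, 1.8500)
v' = v + a·dt = (0.5000, -1.1200, -0.5800)
precession coupling ω×(Iω) = (0.0484, -0.0330, -0.0990)
α = I⁻¹(τ − ω×Iω) = (1.0200, -1.0500, 0.5900)
ω' = ω + α·dt = (-1.3980, 0.9950, -1.0410)
2q̇ = q⊗(0,ω) = (1.1000000, -1.1000000, -1.5000000, 0.0000000)
updated quaternion q' = (0.0547, -0.0547, -0.0746, 0.9942)

p' = (0.1400, 1.2500, 1.8500)
q' = (0.0547, -0.0547, -0.0746, 0.9942)
v' = (0.5000, -1.1200, -0.5800)
ω' = (-1.3980, 0.9950, -1.0410)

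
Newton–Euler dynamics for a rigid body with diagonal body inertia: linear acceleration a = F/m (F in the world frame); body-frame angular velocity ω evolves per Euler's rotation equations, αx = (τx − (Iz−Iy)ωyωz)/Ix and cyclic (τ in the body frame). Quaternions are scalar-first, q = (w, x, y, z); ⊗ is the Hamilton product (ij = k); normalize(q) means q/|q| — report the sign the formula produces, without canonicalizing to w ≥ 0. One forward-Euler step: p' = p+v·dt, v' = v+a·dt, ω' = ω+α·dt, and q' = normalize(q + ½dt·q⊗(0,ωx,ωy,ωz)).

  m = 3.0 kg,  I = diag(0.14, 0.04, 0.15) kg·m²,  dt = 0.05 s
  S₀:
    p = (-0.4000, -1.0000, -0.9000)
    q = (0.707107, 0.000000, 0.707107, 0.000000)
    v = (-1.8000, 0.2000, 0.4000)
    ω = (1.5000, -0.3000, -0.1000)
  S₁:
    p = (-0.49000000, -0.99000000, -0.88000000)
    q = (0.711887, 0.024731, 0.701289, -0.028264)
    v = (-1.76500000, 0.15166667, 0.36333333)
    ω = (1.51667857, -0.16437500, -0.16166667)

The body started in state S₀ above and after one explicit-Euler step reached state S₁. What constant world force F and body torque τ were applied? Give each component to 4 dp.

velocity change Δv = (0.03500000, -0.04833333, -0.03666667)
m·(v₁−v₀)/dt = (2.1000, -2.9000, -2.2000)
rate change Δω = (0.01667857, 0.13562500, -0.06166667)
precession coupling = (0.0033, 0.0015, 0.0450)
τ = I·(Δω/dt) + ω₀×(Iω₀) = (0.0500, 0.1100, -0.1400)

F = (2.1000, -2.9000, -2.2000)
τ = (0.0500, 0.1100, -0.1400)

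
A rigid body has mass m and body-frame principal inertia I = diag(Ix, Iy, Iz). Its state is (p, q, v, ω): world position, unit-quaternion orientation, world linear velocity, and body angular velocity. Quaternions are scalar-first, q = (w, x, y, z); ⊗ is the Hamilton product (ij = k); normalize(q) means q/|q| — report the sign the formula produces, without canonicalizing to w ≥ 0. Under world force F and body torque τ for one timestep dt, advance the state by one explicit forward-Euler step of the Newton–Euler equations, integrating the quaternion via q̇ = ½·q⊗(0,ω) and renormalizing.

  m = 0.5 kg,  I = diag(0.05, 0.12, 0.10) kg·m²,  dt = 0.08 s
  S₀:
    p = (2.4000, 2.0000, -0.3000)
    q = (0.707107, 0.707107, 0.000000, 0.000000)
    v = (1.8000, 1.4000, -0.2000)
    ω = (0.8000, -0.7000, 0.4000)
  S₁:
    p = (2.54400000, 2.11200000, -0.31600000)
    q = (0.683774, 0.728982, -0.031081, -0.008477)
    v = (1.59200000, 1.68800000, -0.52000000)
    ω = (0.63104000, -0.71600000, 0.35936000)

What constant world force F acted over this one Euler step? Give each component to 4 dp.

F = (-1.3000, 1.8000, -2.0000)

v₁ − v₀ = (-0.20800000, 0.28800000, -0.32000000)
m·(v₁−v₀)/dt = (-1.3000, 1.8000, -2.0000)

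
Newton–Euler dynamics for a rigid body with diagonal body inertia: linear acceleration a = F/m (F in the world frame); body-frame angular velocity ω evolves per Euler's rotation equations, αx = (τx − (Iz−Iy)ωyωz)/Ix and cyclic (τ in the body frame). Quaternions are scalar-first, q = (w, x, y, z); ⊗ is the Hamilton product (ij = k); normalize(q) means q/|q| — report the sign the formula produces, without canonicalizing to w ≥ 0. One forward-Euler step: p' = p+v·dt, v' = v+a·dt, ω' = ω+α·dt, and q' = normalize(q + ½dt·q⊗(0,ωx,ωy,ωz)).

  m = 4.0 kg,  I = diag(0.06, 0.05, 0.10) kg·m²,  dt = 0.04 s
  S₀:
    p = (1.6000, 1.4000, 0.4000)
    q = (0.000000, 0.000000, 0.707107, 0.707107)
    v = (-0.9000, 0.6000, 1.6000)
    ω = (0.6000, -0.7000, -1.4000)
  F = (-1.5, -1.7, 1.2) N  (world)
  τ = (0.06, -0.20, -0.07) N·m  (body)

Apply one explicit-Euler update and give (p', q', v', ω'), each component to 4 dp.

p' = (1.5640, 1.4240, 0.4640)
q' = (0.0297, -0.0099, 0.7152, 0.6982)
v' = (-0.9150, 0.5830, 1.6120)
ω' = (0.6073, -0.8869, -1.4297)

(τ − ω×Iω)/I = (0.1833, -4.6720, -0.7420)
ω' = ω + α·dt = (0.6073, -0.8869, -1.4297)
Hamilton product q⊗(0,ω) = (1.4849247, -0.4949749, 0.4242642, -0.4242642)
updated quaternion q' = (0.0297, -0.0099, 0.7152, 0.6982)
a = F/m = (-0.3750, -0.4250, 0.3000)
p + v·dt = (1.5640, 1.4240, 0.4640)
new velocity v' = (-0.9150, 0.5830, 1.6120)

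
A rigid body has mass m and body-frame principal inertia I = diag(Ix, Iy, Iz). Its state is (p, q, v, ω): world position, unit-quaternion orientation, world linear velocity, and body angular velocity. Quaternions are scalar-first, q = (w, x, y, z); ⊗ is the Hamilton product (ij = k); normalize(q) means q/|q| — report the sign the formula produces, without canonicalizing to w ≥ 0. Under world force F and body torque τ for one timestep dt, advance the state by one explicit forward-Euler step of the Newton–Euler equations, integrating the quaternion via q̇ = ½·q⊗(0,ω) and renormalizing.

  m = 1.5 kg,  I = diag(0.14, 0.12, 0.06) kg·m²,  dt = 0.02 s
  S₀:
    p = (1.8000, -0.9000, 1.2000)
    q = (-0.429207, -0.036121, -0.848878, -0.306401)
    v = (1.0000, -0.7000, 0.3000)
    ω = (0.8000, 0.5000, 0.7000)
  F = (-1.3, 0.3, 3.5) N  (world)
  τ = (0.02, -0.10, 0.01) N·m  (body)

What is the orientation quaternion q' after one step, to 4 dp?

q' = (-0.4225, -0.0440, -0.8532, -0.3028)

q⊗(0,ω) = (0.6678165, -0.7843797, -0.4344396, 0.3605970)
updated quaternion q' = (-0.4225, -0.0440, -0.8532, -0.3028)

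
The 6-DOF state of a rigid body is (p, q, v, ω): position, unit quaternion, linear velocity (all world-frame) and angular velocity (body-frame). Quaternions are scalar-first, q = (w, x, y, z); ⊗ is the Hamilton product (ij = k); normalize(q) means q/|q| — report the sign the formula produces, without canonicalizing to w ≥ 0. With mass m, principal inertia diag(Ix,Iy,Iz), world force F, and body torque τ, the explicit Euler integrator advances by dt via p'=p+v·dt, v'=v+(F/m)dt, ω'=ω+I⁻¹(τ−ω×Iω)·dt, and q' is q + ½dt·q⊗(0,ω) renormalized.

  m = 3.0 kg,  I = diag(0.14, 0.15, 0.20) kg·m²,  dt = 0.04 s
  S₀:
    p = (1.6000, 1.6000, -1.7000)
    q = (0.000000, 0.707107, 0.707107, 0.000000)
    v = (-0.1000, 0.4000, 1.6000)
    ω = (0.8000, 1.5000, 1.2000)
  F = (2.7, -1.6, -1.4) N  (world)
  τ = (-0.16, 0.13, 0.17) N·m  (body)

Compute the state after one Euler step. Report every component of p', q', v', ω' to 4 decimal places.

p' = (1.5960, 1.6160, -1.6360)
q' = (-0.0325, 0.7235, 0.6895, 0.0099)
v' = (-0.0640, 0.3787, 1.5813)
ω' = (0.7286, 1.5500, 1.2316)

precession coupling ω×(Iω) = (0.0900, -0.0576, 0.0120)
(τ − ω×Iω)/I = (-1.7857, 1.2507, 0.7900)
new body rate ω' = (0.7286, 1.5500, 1.2316)
Hamilton product q⊗(0,ω) = (-1.6263461, 0.8485284, -0.8485284, 0.4949749)
q + ½dt·q⊗(0,ω), renormalized = (-0.0325, 0.7235, 0.6895, 0.0099)
p' = p + v·dt = (1.5960, 1.6160, -1.6360)
v + (F/m)dt = (-0.0640, 0.3787, 1.5813)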